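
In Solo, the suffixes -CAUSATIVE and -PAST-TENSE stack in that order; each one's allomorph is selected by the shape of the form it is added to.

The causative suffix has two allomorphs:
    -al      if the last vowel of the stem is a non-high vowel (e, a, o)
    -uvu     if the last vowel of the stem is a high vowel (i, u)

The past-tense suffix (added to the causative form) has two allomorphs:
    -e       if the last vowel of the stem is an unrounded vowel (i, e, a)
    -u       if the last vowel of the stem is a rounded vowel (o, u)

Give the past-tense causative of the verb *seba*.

Since the last vowel of *seba* is /a/ (a non-high vowel), it takes -al, giving *sebaal*.
Since the last vowel of the causative form *sebaal* is /a/ (an unrounded vowel), it takes -e, giving *sebaale*.

sebaale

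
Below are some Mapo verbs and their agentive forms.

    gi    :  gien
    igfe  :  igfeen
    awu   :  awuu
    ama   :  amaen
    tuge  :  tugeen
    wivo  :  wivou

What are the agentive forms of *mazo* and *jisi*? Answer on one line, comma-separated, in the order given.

The suffix is conditioned by the last vowel: -u when the last vowel of the stem is a rounded vowel (*awu*, *wivo*); -en when the last vowel of the stem is an unrounded vowel (*gi*, *igfe*, *ama*, *tuge*).
The last vowel of *mazo* is /o/, which is a rounded vowel, so the suffix is -u, giving *mazou*.
*jisi*: last vowel = /i/, an unrounded vowel → -en → *jisien*.

mazou, jisien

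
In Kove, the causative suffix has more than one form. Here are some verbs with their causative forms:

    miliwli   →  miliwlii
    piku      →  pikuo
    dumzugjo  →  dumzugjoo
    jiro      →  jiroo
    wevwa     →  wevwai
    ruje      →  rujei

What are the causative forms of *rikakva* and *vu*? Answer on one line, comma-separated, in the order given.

rikakvai, vuo

Looking at the last vowel of each stem: -o when the last vowel of the stem is a rounded vowel (*piku*, *dumzugjo*, *jiro*); -i when the last vowel of the stem is an unrounded vowel (*miliwli*, *wevwa*, *ruje*).
Since the last vowel of *rikakva* is /a/ (an unrounded vowel), it takes -i, giving *rikakvai*.
*vu* — last vowel /u/ (a rounded vowel) → -o → *vuo*.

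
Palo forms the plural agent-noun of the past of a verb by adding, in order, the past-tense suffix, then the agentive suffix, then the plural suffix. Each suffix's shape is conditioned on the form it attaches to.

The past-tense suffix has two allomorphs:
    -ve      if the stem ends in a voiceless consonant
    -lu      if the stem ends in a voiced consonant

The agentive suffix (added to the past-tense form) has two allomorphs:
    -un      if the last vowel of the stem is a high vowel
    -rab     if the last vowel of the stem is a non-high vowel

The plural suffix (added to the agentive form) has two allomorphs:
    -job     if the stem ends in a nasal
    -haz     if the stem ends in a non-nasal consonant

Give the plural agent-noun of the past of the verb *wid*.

Since the final consonant of *wid* is /d/ (voiced), it takes -lu, giving *widlu*.
Since the last vowel of the past-tense form *widlu* is /u/ (a high vowel), it takes -un, giving *widluun*.
Since the final consonant of the agentive form *widluun* is /n/ (a nasal), it takes -job, giving *widluunjob*.

widluunjob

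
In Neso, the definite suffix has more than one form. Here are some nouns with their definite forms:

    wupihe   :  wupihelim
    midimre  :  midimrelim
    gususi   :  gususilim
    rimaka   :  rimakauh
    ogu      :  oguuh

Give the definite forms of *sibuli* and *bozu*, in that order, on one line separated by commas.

The alternation tracks the last vowel of the stem — -lim when the last vowel of the stem is a front vowel (*wupihe*, *midimre*, *gususi*); -uh when the last vowel of the stem is a back vowel (*rimaka*, *ogu*).
Since the last vowel of *sibuli* is /i/ (a front vowel), it takes -lim, giving *sibulilim*.
Since the last vowel of *bozu* is /u/ (a back vowel), it takes -uh, giving *bozuuh*.

sibulilim, bozuuh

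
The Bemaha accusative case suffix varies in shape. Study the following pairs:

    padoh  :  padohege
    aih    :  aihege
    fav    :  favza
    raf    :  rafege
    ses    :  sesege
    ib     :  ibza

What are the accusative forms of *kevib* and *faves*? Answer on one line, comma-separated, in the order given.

Looking at the final consonant of each stem: -ege when the stem ends in a voiceless consonant (*padoh*, *aih*, *raf*, *ses*); -za when the stem ends in a voiced consonant (*fav*, *ib*).
The final consonant of *kevib* is /b/, which is voiced, so the suffix is -za, giving *kevibza*.
*faves*: final consonant = /s/, voiceless → -ege → *favesege*.

kevibza, favesege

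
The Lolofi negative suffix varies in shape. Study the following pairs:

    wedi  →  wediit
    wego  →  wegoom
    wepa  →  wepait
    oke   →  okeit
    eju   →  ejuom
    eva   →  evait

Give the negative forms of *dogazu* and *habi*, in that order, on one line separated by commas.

dogazuom, habiit

Looking at the last vowel of each stem: -om when the last vowel of the stem is a rounded vowel (*wego*, *eju*); -it when the last vowel of the stem is an unrounded vowel (*wedi*, *wepa*, *oke*, *eva*).
*dogazu* — last vowel /u/ (a rounded vowel) → -om → *dogazuom*.
*habi*: last vowel = /i/, an unrounded vowel → -it → *habiit*.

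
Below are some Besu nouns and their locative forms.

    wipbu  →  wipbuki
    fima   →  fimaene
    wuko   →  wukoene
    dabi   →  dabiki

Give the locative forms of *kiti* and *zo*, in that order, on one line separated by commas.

The suffix is conditioned by the last vowel: -ki when the last vowel of the stem is a high vowel (*wipbu*, *dabi*); -ene when the last vowel of the stem is a non-high vowel (*fima*, *wuko*).
The last vowel of *kiti* is /i/, which is a high vowel, so the suffix is -ki, giving *kitiki*.
The last vowel of *zo* is /o/, which is a non-high vowel, so the suffix is -ene, giving *zoene*.

kitiki, zoene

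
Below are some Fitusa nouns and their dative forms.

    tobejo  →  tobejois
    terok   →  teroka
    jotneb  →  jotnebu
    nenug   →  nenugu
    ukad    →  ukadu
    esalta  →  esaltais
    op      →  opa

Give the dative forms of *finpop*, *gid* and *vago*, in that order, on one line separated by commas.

finpopa, gidu, vagois

The pattern is voicing of the final sound: -a when the stem ends in a voiceless consonant (*terok*, *op*); -u when the stem ends in a voiced consonant (*jotneb*, *nenug*, *ukad*); -is when the stem ends in a vowel (*tobejo*, *esalta*).
Since the final sound of *finpop* is /p/ (a voiceless consonant), it takes -a, giving *finpopa*.
The final sound of *gid* is /d/, which is a voiced consonant, so the suffix is -u, giving *gidu*.
Since the final sound of *vago* is /o/ (a vowel), it takes -is, giving *vagois*.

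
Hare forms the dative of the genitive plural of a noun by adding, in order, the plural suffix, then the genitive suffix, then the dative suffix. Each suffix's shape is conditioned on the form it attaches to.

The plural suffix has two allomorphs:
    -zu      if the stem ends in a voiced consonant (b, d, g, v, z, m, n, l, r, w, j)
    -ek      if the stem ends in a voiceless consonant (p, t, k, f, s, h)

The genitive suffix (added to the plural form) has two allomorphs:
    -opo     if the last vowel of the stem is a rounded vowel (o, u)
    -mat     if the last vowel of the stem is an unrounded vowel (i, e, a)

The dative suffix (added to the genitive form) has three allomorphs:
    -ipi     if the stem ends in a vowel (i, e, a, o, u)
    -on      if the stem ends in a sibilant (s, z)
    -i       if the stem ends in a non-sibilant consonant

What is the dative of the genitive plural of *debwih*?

The final consonant of *debwih* is /h/, which is voiceless, so the plural suffix is -ek, giving *debwihek*.
The plural form *debwihek*: last vowel = /e/, an unrounded vowel → -mat → *debwihekmat*.
Since the final sound of the genitive form *debwihekmat* is /t/ (a non-sibilant consonant), it takes -i, giving *debwihekmati*.

debwihekmati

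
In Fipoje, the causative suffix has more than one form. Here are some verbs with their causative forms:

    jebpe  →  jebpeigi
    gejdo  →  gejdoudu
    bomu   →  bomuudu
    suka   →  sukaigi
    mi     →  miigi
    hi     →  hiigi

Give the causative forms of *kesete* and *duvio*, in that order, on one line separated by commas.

The alternation tracks the last vowel of the stem — -udu when the last vowel of the stem is a rounded vowel (*gejdo*, *bomu*); -igi when the last vowel of the stem is an unrounded vowel (*jebpe*, *suka*, *mi*, *hi*).
Since the last vowel of *kesete* is /e/ (an unrounded vowel), it takes -igi, giving *keseteigi*.
Since the last vowel of *duvio* is /o/ (a rounded vowel), it takes -udu, giving *duvioudu*.

keseteigi, duvioudu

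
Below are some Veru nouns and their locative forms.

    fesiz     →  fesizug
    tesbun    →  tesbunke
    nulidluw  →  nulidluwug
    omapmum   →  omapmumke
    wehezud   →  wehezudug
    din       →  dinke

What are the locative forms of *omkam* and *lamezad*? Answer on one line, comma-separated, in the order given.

omkamke, lamezadug

The alternation tracks the final consonant of the stem — -ke when the stem ends in a nasal (*tesbun*, *omapmum*, *din*); -ug when the stem ends in a non-nasal consonant (*fesiz*, *nulidluw*, *wehezud*).
*omkam* — final consonant /m/ (a nasal) → -ke → *omkamke*.
*lamezad*: final consonant = /d/, non-nasal → -ug → *lamezadug*.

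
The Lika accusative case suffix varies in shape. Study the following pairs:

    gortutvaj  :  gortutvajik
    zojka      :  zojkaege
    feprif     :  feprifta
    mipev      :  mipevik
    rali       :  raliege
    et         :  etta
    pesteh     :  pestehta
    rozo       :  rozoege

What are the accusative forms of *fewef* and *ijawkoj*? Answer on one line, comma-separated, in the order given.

The suffix is conditioned by the final sound: -ta when the stem ends in a voiceless consonant (*feprif*, *et*, *pesteh*); -ik when the stem ends in a voiced consonant (*gortutvaj*, *mipev*); -ege when the stem ends in a vowel (*zojka*, *rali*, *rozo*).
Since the final sound of *fewef* is /f/ (a voiceless consonant), it takes -ta, giving *fewefta*.
Since the final sound of *ijawkoj* is /j/ (a voiced consonant), it takes -ik, giving *ijawkojik*.

fewefta, ijawkojik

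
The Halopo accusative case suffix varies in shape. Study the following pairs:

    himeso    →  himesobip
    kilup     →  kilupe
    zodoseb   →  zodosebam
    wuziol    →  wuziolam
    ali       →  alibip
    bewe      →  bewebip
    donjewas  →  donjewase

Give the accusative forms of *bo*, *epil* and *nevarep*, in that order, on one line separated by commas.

The pattern is voicing of the final sound: -e when the stem ends in a voiceless consonant (*kilup*, *donjewas*); -am when the stem ends in a voiced consonant (*zodoseb*, *wuziol*); -bip when the stem ends in a vowel (*himeso*, *ali*, *bewe*).
The final sound of *bo* is /o/, which is a vowel, so the suffix is -bip, giving *bobip*.
The final sound of *epil* is /l/, which is a voiced consonant, so the suffix is -am, giving *epilam*.
Since the final sound of *nevarep* is /p/ (a voiceless consonant), it takes -e, giving *nevarepe*.

bobip, epilam, nevarepe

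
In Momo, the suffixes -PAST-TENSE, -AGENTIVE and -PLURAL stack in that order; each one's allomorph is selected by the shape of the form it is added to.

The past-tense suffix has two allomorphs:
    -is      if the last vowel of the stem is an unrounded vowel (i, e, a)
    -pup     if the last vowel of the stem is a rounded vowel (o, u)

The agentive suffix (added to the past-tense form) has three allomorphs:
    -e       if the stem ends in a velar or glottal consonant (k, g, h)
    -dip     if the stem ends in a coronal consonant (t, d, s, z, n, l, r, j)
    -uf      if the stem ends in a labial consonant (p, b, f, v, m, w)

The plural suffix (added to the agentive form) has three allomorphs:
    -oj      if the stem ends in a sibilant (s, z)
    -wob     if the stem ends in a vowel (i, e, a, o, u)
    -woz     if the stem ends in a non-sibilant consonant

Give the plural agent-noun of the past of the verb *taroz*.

*taroz* — last vowel /o/ (a rounded vowel) → -pup → *tarozpup*.
The past-tense form *tarozpup* — final consonant /p/ (labial) → -uf → *tarozpupuf*.
The agentive form *tarozpupuf*: final sound = /f/, a non-sibilant consonant → -woz → *tarozpupufwoz*.

tarozpupufwoz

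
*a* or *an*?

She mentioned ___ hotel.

The indefinite article is chosen by the initial *sound* of the following word, not its spelling.
*hotel* begins with the sound /h/ (h is pronounced) — a consonant sound.
So the article is *a*: She mentioned a hotel.

a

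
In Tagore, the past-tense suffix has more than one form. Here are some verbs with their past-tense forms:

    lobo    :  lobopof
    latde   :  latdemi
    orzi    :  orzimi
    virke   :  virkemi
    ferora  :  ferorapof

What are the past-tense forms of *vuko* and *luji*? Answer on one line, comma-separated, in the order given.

The pattern is front/back vowel harmony: -mi when the last vowel of the stem is a front vowel (*latde*, *orzi*, *virke*); -pof when the last vowel of the stem is a back vowel (*lobo*, *ferora*).
Since the last vowel of *vuko* is /o/ (a back vowel), it takes -pof, giving *vukopof*.
*luji* — last vowel /i/ (a front vowel) → -mi → *lujimi*.

vukopof, lujimi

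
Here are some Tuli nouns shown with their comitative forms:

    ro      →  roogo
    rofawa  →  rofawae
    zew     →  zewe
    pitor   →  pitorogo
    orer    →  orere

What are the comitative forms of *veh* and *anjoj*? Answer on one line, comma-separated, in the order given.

vehe, anjojogo

The pattern is rounding harmony: -ogo when the last vowel of the stem is a rounded vowel (*ro*, *pitor*); -e when the last vowel of the stem is an unrounded vowel (*rofawa*, *zew*, *orer*).
*veh*: last vowel = /e/, an unrounded vowel → -e → *vehe*.
*anjoj* — last vowel /o/ (a rounded vowel) → -ogo → *anjojogo*.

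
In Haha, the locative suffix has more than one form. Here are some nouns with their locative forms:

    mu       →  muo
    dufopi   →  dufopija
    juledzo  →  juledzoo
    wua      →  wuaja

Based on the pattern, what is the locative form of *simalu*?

simaluo

The alternation tracks the last vowel of the stem — -o when the last vowel of the stem is a rounded vowel (*mu*, *juledzo*); -ja when the last vowel of the stem is an unrounded vowel (*dufopi*, *wua*).
Since the last vowel of *simalu* is /u/ (a rounded vowel), it takes -o, giving *simaluo*.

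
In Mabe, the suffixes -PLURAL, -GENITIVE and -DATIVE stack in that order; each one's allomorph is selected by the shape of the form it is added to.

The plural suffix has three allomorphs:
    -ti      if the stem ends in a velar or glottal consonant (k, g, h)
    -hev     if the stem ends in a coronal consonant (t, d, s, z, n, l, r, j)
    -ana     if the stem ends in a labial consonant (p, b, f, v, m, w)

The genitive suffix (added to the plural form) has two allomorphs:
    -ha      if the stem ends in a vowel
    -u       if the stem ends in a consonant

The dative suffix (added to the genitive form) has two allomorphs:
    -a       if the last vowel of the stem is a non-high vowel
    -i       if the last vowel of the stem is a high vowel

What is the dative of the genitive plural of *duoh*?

Since the final consonant of *duoh* is /h/ (velar/glottal), it takes -ti, giving *duohti*.
The plural form *duohti*: final sound = /i/, a vowel → -ha → *duohtiha*.
The genitive form *duohtiha* — last vowel /a/ (a non-high vowel) → -a → *duohtihaa*.

duohtihaa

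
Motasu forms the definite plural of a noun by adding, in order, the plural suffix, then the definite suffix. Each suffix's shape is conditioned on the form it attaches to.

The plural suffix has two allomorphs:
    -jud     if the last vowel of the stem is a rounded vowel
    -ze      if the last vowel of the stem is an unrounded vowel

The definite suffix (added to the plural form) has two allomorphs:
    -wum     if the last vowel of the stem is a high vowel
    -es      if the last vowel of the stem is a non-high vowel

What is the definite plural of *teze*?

*teze* — last vowel /e/ (an unrounded vowel) → -ze → *tezeze*.
The plural form *tezeze* — last vowel /e/ (a non-high vowel) → -es → *tezezees*.

tezezees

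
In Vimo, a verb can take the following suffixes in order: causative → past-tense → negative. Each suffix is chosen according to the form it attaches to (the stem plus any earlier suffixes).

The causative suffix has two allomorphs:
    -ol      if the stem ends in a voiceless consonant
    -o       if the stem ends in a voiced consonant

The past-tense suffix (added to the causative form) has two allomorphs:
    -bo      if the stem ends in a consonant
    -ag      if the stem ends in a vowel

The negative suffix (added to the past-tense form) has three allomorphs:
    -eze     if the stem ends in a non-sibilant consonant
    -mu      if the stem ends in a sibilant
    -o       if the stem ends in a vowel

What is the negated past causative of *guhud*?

guhudoageze

*guhud* — final consonant /d/ (voiced) → -o → *guhudo*.
Since the final sound of the causative form *guhudo* is /o/ (a vowel), it takes -ag, giving *guhudoag*.
The past-tense form *guhudoag* — final sound /g/ (a non-sibilant consonant) → -eze → *guhudoageze*.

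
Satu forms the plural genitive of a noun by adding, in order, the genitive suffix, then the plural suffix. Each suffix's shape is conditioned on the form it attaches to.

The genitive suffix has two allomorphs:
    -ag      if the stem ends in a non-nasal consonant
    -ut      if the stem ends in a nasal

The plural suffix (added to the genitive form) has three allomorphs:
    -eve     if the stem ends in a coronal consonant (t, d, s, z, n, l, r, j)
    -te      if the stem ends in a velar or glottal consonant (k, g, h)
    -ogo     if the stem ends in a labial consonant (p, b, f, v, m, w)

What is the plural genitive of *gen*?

*gen* — final consonant /n/ (a nasal) → -ut → *genut*.
Since the final consonant of the genitive form *genut* is /t/ (coronal), it takes -eve, giving *genuteve*.

genuteve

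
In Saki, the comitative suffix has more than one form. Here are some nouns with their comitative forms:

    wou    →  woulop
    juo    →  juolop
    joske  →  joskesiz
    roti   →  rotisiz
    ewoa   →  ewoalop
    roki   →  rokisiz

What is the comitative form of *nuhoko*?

The pattern is front/back vowel harmony: -siz when the last vowel of the stem is a front vowel (*joske*, *roti*, *roki*); -lop when the last vowel of the stem is a back vowel (*wou*, *juo*, *ewoa*).
Since the last vowel of *nuhoko* is /o/ (a back vowel), it takes -lop, giving *nuhokolop*.

nuhokolop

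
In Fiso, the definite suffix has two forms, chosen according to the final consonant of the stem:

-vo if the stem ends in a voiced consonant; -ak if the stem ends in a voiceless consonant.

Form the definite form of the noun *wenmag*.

*wenmag* — final consonant /g/ (voiced) → -vo → *wenmagvo*.

wenmagvo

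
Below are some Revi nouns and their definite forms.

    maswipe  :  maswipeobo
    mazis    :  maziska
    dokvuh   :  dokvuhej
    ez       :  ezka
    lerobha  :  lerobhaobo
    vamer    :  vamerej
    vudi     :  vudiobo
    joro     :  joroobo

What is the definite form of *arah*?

The pattern is sibilance of the final sound: -ka when the stem ends in a sibilant (*mazis*, *ez*); -ej when the stem ends in a non-sibilant consonant (*dokvuh*, *vamer*); -obo when the stem ends in a vowel (*maswipe*, *lerobha*, *vudi*, *joro*).
*arah*: final sound = /h/, a non-sibilant consonant → -ej → *arahej*.

arahej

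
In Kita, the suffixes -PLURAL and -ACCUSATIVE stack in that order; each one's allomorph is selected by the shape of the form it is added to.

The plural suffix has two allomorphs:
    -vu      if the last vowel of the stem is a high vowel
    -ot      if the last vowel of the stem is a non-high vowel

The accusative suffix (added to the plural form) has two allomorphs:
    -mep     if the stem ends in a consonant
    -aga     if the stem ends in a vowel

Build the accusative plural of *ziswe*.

zisweotmep

*ziswe*: last vowel = /e/, a non-high vowel → -ot → *zisweot*.
Since the final sound of the plural form *zisweot* is /t/ (a consonant), it takes -mep, giving *zisweotmep*.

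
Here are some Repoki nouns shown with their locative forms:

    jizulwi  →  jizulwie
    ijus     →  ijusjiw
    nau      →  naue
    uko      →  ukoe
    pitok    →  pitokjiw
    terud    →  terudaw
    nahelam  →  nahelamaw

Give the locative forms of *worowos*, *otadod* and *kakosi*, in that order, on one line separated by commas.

worowosjiw, otadodaw, kakosie

The suffix is conditioned by the final sound: -jiw when the stem ends in a voiceless consonant (*ijus*, *pitok*); -aw when the stem ends in a voiced consonant (*terud*, *nahelam*); -e when the stem ends in a vowel (*jizulwi*, *nau*, *uko*).
The final sound of *worowos* is /s/, which is a voiceless consonant, so the suffix is -jiw, giving *worowosjiw*.
*otadod*: final sound = /d/, a voiced consonant → -aw → *otadodaw*.
The final sound of *kakosi* is /i/, which is a vowel, so the suffix is -e, giving *kakosie*.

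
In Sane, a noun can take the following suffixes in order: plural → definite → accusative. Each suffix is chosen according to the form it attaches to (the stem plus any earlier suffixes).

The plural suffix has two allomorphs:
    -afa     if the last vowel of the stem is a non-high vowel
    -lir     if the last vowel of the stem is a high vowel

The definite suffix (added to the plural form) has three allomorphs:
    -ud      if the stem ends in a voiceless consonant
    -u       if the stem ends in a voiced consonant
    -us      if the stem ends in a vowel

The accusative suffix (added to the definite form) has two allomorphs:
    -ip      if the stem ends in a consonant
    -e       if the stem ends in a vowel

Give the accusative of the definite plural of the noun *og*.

The last vowel of *og* is /o/, which is a non-high vowel, so the plural suffix is -afa, giving *ogafa*.
The plural form *ogafa*: final sound = /a/, a vowel → -us → *ogafaus*.
The final sound of the definite form *ogafaus* is /s/, which is a consonant, so the accusative suffix is -ip, giving *ogafausip*.

ogafausip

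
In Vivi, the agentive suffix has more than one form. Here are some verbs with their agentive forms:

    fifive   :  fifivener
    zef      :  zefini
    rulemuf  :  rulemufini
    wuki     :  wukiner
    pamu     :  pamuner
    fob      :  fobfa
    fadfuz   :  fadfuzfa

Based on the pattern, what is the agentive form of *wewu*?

The suffix is conditioned by the final sound: -ini when the stem ends in a voiceless consonant (*zef*, *rulemuf*); -fa when the stem ends in a voiced consonant (*fob*, *fadfuz*); -ner when the stem ends in a vowel (*fifive*, *wuki*, *pamu*).
*wewu* — final sound /u/ (a vowel) → -ner → *wewuner*.

wewuner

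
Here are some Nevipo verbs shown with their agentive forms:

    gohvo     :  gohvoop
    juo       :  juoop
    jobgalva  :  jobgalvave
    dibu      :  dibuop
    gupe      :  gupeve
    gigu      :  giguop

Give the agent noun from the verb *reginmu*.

reginmuop

The suffix is conditioned by the last vowel: -op when the last vowel of the stem is a rounded vowel (*gohvo*, *juo*, *dibu*, *gigu*); -ve when the last vowel of the stem is an unrounded vowel (*jobgalva*, *gupe*).
The last vowel of *reginmu* is /u/, which is a rounded vowel, so the suffix is -op, giving *reginmuop*.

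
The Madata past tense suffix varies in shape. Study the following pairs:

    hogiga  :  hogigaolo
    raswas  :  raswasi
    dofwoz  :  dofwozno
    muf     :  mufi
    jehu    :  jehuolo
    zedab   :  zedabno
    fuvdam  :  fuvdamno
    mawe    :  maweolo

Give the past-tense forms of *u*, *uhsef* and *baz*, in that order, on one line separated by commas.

uolo, uhsefi, bazno

Looking at the final sound of each stem: -i when the stem ends in a voiceless consonant (*raswas*, *muf*); -no when the stem ends in a voiced consonant (*dofwoz*, *zedab*, *fuvdam*); -olo when the stem ends in a vowel (*hogiga*, *jehu*, *mawe*).
*u* — final sound /u/ (a vowel) → -olo → *uolo*.
*uhsef*: final sound = /f/, a voiceless consonant → -i → *uhsefi*.
*baz*: final sound = /z/, a voiced consonant → -no → *bazno*.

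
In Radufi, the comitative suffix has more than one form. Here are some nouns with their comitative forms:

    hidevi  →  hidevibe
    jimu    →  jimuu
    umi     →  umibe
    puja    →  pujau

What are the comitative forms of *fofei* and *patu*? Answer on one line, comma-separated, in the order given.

The suffix is conditioned by the last vowel: -be when the last vowel of the stem is a front vowel (*hidevi*, *umi*); -u when the last vowel of the stem is a back vowel (*jimu*, *puja*).
Since the last vowel of *fofei* is /i/ (a front vowel), it takes -be, giving *fofeibe*.
Since the last vowel of *patu* is /u/ (a back vowel), it takes -u, giving *patuu*.

fofeibe, patuu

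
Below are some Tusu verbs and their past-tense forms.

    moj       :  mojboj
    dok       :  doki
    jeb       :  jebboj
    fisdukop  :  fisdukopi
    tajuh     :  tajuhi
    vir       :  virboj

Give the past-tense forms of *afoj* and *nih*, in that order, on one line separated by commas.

Looking at the final consonant of each stem: -i when the stem ends in a voiceless consonant (*dok*, *fisdukop*, *tajuh*); -boj when the stem ends in a voiced consonant (*moj*, *jeb*, *vir*).
*afoj* — final consonant /j/ (voiced) → -boj → *afojboj*.
*nih*: final consonant = /h/, voiceless → -i → *nihi*.

afojboj, nihi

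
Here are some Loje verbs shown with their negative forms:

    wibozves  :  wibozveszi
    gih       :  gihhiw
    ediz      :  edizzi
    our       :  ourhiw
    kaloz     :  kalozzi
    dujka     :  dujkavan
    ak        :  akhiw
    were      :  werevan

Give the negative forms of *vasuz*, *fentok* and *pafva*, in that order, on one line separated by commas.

Looking at the final sound of each stem: -zi when the stem ends in a sibilant (*wibozves*, *ediz*, *kaloz*); -hiw when the stem ends in a non-sibilant consonant (*gih*, *our*, *ak*); -van when the stem ends in a vowel (*dujka*, *were*).
*vasuz*: final sound = /z/, a sibilant → -zi → *vasuzzi*.
*fentok*: final sound = /k/, a non-sibilant consonant → -hiw → *fentokhiw*.
*pafva* — final sound /a/ (a vowel) → -van → *pafvavan*.

vasuzzi, fentokhiw, pafvavan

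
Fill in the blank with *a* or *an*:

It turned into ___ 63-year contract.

The indefinite article is chosen by the initial *sound* of the following word, not its spelling.
The number *63* is spoken "sixty-…", beginning with /ˈsɪksti/ — a consonant sound.
So the article is *a*: It turned into a 63-year contract.

a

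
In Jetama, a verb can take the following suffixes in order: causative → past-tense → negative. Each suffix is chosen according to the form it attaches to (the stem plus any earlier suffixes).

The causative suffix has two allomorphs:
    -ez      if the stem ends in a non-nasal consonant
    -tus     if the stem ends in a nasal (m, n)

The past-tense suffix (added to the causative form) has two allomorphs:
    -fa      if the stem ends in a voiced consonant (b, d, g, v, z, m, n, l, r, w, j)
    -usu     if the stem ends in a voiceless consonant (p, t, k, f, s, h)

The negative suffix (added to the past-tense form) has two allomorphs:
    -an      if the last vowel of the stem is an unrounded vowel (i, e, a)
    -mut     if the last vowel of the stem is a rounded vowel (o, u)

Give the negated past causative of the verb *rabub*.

Since the final consonant of *rabub* is /b/ (non-nasal), it takes -ez, giving *rabubez*.
The causative form *rabubez* — final consonant /z/ (voiced) → -fa → *rabubezfa*.
Since the last vowel of the past-tense form *rabubezfa* is /a/ (an unrounded vowel), it takes -an, giving *rabubezfaan*.

rabubezfaan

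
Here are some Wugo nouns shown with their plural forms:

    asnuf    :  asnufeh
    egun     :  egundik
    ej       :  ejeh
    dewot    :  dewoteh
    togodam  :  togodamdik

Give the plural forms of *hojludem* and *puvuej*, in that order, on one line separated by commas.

The pattern is nasality of the final consonant: -dik when the stem ends in a nasal (*egun*, *togodam*); -eh when the stem ends in a non-nasal consonant (*asnuf*, *ej*, *dewot*).
Since the final consonant of *hojludem* is /m/ (a nasal), it takes -dik, giving *hojludemdik*.
*puvuej* — final consonant /j/ (non-nasal) → -eh → *puvuejeh*.

hojludemdik, puvuejeh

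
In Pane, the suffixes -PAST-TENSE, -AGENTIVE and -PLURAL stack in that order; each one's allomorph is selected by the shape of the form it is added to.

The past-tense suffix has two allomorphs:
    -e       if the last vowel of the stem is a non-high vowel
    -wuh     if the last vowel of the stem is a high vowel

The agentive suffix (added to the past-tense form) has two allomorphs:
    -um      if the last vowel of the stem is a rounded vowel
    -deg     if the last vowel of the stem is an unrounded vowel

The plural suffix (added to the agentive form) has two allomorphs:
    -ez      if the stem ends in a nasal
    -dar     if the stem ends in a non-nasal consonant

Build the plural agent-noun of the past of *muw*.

muwwuhumez

Since the last vowel of *muw* is /u/ (a high vowel), it takes -wuh, giving *muwwuh*.
The past-tense form *muwwuh*: last vowel = /u/, a rounded vowel → -um → *muwwuhum*.
The agentive form *muwwuhum*: final consonant = /m/, a nasal → -ez → *muwwuhumez*.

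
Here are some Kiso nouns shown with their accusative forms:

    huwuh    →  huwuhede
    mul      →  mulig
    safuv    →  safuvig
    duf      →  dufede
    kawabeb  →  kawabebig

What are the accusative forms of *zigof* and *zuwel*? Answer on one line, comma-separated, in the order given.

The suffix is conditioned by the final consonant: -ede when the stem ends in a voiceless consonant (*huwuh*, *duf*); -ig when the stem ends in a voiced consonant (*mul*, *safuv*, *kawabeb*).
Since the final consonant of *zigof* is /f/ (voiceless), it takes -ede, giving *zigofede*.
*zuwel* — final consonant /l/ (voiced) → -ig → *zuwelig*.

zigofede, zuwelig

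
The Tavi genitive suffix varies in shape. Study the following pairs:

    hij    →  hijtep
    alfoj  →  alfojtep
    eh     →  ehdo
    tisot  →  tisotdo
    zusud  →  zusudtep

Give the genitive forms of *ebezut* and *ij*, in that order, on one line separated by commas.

Looking at the final consonant of each stem: -do when the stem ends in a voiceless consonant (*eh*, *tisot*); -tep when the stem ends in a voiced consonant (*hij*, *alfoj*, *zusud*).
*ebezut* — final consonant /t/ (voiceless) → -do → *ebezutdo*.
*ij* — final consonant /j/ (voiced) → -tep → *ijtep*.

ebezutdo, ijtep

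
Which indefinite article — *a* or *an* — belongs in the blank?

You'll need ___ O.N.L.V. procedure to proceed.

an

The indefinite article is chosen by the initial *sound* of the following word, not its spelling.
The initialism *O.N.L.V.* is read letter by letter; the first letter, O, is pronounced /oʊ/, which begins with a vowel sound.
So the article is *an*: You'll need an O.N.L.V. procedure to proceed.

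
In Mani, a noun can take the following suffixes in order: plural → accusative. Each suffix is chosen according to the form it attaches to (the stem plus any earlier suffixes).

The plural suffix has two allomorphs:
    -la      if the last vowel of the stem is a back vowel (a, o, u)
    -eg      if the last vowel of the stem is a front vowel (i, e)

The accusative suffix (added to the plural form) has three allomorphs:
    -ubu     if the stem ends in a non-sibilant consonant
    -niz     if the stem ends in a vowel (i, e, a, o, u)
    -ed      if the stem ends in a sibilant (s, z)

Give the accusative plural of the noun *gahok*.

Since the last vowel of *gahok* is /o/ (a back vowel), it takes -la, giving *gahokla*.
The plural form *gahokla* — final sound /a/ (a vowel) → -niz → *gahoklaniz*.

gahoklaniz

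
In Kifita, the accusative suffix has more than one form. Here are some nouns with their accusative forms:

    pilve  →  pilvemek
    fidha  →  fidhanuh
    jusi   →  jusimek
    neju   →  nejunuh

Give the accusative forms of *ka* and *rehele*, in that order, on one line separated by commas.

The alternation tracks the last vowel of the stem — -mek when the last vowel of the stem is a front vowel (*pilve*, *jusi*); -nuh when the last vowel of the stem is a back vowel (*fidha*, *neju*).
*ka*: last vowel = /a/, a back vowel → -nuh → *kanuh*.
Since the last vowel of *rehele* is /e/ (a front vowel), it takes -mek, giving *rehelemek*.

kanuh, rehelemek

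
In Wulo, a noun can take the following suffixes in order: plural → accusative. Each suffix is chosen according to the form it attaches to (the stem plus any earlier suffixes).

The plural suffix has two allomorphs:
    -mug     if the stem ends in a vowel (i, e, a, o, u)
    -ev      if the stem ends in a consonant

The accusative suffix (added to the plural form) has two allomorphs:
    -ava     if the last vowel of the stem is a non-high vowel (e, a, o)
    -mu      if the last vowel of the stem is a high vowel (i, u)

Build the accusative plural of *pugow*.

pugowevava

*pugow*: final sound = /w/, a consonant → -ev → *pugowev*.
Since the last vowel of the plural form *pugowev* is /e/ (a non-high vowel), it takes -ava, giving *pugowevava*.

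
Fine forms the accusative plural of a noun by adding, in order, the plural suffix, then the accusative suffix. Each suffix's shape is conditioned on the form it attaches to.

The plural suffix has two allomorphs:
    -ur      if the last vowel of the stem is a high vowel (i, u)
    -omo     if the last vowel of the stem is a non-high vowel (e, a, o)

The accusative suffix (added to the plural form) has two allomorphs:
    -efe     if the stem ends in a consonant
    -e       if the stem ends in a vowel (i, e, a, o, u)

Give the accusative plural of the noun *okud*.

okudurefe

*okud* — last vowel /u/ (a high vowel) → -ur → *okudur*.
Since the final sound of the plural form *okudur* is /r/ (a consonant), it takes -efe, giving *okudurefe*.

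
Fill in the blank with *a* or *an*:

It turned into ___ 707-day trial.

a

The indefinite article is chosen by the initial *sound* of the following word, not its spelling.
The number *707* is spoken "seven hundred …", beginning with /ˈsɛvən/ — a consonant sound.
So the article is *a*: It turned into a 707-day trial.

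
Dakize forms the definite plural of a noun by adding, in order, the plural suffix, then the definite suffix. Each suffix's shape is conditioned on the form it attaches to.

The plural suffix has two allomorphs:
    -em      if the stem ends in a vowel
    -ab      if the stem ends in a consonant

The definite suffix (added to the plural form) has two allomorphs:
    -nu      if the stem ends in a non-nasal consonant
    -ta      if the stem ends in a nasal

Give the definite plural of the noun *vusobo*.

*vusobo*: final sound = /o/, a vowel → -em → *vusoboem*.
The final consonant of the plural form *vusoboem* is /m/, which is a nasal, so the definite suffix is -ta, giving *vusoboemta*.

vusoboemta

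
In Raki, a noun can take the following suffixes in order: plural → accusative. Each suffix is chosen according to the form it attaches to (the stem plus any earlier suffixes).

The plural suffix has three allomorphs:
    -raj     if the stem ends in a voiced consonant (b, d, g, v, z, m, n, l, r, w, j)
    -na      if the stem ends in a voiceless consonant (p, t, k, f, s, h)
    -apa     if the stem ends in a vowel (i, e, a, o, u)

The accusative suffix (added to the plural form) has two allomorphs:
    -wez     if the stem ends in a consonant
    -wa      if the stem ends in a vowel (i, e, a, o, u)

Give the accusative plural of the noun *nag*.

nagrajwez

*nag* — final sound /g/ (a voiced consonant) → -raj → *nagraj*.
The plural form *nagraj*: final sound = /j/, a consonant → -wez → *nagrajwez*.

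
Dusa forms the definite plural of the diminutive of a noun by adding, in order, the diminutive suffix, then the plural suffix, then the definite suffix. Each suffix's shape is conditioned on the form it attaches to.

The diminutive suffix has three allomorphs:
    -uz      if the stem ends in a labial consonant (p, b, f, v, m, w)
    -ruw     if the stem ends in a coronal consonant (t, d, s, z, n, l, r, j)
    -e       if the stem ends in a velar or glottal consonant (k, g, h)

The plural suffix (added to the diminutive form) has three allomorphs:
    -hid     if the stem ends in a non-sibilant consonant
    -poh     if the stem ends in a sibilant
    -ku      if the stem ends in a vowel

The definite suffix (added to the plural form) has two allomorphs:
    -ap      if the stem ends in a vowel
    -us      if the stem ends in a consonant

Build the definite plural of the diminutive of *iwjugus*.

*iwjugus* — final consonant /s/ (coronal) → -ruw → *iwjugusruw*.
Since the final sound of the diminutive form *iwjugusruw* is /w/ (a non-sibilant consonant), it takes -hid, giving *iwjugusruwhid*.
The plural form *iwjugusruwhid* — final sound /d/ (a consonant) → -us → *iwjugusruwhidus*.

iwjugusruwhidus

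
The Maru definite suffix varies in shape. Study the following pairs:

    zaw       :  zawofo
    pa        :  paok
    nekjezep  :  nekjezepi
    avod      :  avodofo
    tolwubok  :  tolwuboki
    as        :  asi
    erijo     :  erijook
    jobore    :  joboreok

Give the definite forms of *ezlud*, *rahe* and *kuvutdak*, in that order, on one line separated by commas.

The pattern is voicing of the final sound: -i when the stem ends in a voiceless consonant (*nekjezep*, *tolwubok*, *as*); -ofo when the stem ends in a voiced consonant (*zaw*, *avod*); -ok when the stem ends in a vowel (*pa*, *erijo*, *jobore*).
The final sound of *ezlud* is /d/, which is a voiced consonant, so the suffix is -ofo, giving *ezludofo*.
Since the final sound of *rahe* is /e/ (a vowel), it takes -ok, giving *raheok*.
*kuvutdak* — final sound /k/ (a voiceless consonant) → -i → *kuvutdaki*.

ezludofo, raheok, kuvutdaki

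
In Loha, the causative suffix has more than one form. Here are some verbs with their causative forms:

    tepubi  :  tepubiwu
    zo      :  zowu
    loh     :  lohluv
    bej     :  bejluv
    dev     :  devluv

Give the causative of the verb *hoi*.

hoiwu

The alternation tracks the final sound of the stem — -luv when the stem ends in a consonant (*loh*, *bej*, *dev*); -wu when the stem ends in a vowel (*tepubi*, *zo*).
The final sound of *hoi* is /i/, which is a vowel, so the suffix is -wu, giving *hoiwu*.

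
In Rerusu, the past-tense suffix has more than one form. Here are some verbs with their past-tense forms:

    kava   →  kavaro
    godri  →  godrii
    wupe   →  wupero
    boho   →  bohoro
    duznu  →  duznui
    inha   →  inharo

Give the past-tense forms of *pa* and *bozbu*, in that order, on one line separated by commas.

paro, bozbui

Looking at the last vowel of each stem: -i when the last vowel of the stem is a high vowel (*godri*, *duznu*); -ro when the last vowel of the stem is a non-high vowel (*kava*, *wupe*, *boho*, *inha*).
Since the last vowel of *pa* is /a/ (a non-high vowel), it takes -ro, giving *paro*.
*bozbu* — last vowel /u/ (a high vowel) → -i → *bozbui*.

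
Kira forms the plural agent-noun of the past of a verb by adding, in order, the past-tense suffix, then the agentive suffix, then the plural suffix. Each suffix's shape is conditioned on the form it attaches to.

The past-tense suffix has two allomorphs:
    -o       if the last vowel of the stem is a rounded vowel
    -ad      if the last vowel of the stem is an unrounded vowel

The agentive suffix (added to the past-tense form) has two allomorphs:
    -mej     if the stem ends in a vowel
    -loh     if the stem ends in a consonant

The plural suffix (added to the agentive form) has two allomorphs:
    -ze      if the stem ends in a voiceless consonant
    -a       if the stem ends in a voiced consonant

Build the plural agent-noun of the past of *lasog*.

Since the last vowel of *lasog* is /o/ (a rounded vowel), it takes -o, giving *lasogo*.
The final sound of the past-tense form *lasogo* is /o/, which is a vowel, so the agentive suffix is -mej, giving *lasogomej*.
The final consonant of the agentive form *lasogomej* is /j/, which is voiced, so the plural suffix is -a, giving *lasogomeja*.

lasogomeja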